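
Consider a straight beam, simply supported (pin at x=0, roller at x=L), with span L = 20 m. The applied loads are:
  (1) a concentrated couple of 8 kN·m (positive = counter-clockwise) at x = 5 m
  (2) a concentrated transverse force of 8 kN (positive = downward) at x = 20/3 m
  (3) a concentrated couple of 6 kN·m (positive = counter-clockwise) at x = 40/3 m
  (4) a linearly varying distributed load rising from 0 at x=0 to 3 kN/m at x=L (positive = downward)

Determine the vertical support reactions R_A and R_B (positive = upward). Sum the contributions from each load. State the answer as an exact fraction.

R_A = 481/30 kN, R_B = 659/30 kN

Load 1 — applied couple M₀=8 kN·m at a=5 m (b=L-a=15):
  R_A = M₀/L = 8/20 = 2/5 kN
  R_B = -M₀/L = -8/20 = -2/5 kN
Load 2 — point force P=8 kN at a=20/3 m (b=L-a=40/3):
  R_A = Pb/L = 8·(40/3)/20 = 16/3 kN
  R_B = Pa/L = 8·(20/3)/20 = 8/3 kN
Load 3 — applied couple M₀=6 kN·m at a=40/3 m (b=L-a=20/3):
  R_A = M₀/L = 6/20 = 3/10 kN
  R_B = -M₀/L = -6/20 = -3/10 kN
Load 4 — triangular load w₀=3 kN/m (0→w₀ over full span):
  R_A = w₀L/6 = 3·20/6 = 10 kN
  R_B = w₀L/3 = 3·20/3 = 20 kN
Superposition: R_A = 481/30 kN, R_B = 659/30 kN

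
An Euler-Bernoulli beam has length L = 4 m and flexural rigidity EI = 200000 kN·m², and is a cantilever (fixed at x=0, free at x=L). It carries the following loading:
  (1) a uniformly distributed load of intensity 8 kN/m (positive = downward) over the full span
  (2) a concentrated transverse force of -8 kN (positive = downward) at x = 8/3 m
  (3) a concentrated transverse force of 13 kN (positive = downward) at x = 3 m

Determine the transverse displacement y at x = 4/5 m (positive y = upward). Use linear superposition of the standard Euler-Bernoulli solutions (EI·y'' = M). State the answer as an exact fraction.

y(4/5) = -5417/46875000 m

Load 1 — uniform load w=8 kN/m over full span:
  y_1 = -wx²(x²-4Lx+6L²)/(24EI) = -8·(4/5)²·((4/5)²-4·4·(4/5)+6·4²)/(24·200000) = -524/5859375 m
Load 2 — point force P=-8 kN at a=8/3 m (b=L-a=4/3):
  y_2 = -Px²(3a-x)/(6EI)  [x≤a] = -(-8)·(4/5)²·(3·(8/3)-(4/5))/(6·200000) = 12/390625 m
Load 3 — point force P=13 kN at a=3 m (b=L-a=1):
  y_3 = -Px²(3a-x)/(6EI)  [x≤a] = -13·(4/5)²·(3·3-(4/5))/(6·200000) = -533/9375000 m
Superposition: y = Σ y_i = -5417/46875000 m ≈ -0.000116 m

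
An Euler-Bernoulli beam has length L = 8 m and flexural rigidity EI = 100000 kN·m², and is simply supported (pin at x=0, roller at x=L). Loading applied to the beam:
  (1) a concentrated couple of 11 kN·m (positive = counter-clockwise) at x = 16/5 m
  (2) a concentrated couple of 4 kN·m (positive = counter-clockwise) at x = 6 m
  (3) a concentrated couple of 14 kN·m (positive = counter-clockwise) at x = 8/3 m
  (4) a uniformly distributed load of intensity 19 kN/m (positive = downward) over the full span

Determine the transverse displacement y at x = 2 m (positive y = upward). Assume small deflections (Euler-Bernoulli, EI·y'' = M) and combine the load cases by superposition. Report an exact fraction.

Load 1 — applied couple M₀=11 kN·m at a=16/5 m (b=L-a=24/5):
  y_1 = (M₀x³/(6L)+C₁x)/EI  [x≤a] with C₁=M₀(3b²-L²)/(6L)=88/75 = (11·2³/(6·8)+(88/75)·2)/100000 = 209/5000000 m
Load 2 — applied couple M₀=4 kN·m at a=6 m (b=L-a=2):
  y_2 = (M₀x³/(6L)+C₁x)/EI  [x≤a] with C₁=M₀(3b²-L²)/(6L)=-13/3 = (4·2³/(6·8)+(-13/3)·2)/100000 = -1/12500 m
Load 3 — applied couple M₀=14 kN·m at a=8/3 m (b=L-a=16/3):
  y_3 = (M₀x³/(6L)+C₁x)/EI  [x≤a] with C₁=M₀(3b²-L²)/(6L)=56/9 = (14·2³/(6·8)+(56/9)·2)/100000 = 133/900000 m
Load 4 — uniform load w=19 kN/m over full span:
  y_4 = -wx(L³-2Lx²+x³)/(24EI) = -19·2·(8³-2·8·2²+2³)/(24·100000) = -361/50000 m
Superposition: y = Σ y_i = -319969/45000000 m ≈ -0.007110 m

y(2) = -319969/45000000 m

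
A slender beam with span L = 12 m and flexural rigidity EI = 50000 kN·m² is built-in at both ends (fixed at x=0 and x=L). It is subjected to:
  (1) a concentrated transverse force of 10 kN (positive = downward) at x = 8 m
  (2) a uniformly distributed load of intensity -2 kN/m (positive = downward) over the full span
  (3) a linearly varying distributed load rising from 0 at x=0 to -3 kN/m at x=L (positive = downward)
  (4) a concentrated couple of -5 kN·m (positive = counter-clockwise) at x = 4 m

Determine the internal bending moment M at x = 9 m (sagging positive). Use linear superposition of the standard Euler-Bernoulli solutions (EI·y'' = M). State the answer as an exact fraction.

Load 1 — point force P=10 kN at a=8 m (b=L-a=4):
  M_1 = Pa²(a+3b)(L-x)/L³ - Pa²b/L²  [x>a] = 10·8²·(8+3·4)·(12-9)/12³ - 10·8²·4/12² = 40/9 kN·m
Load 2 — uniform load w=-2 kN/m over full span:
  M_2 = wLx/2 - wL²/12 - wx²/2 = (-2)·12·9/2 - (-2)·12²/12 - (-2)·9²/2 = -3 kN·m
Load 3 — triangular load w₀=-3 kN/m (0→w₀ over full span):
  M_3 = 3w₀Lx/20 - w₀L²/30 - w₀x³/(6L) = 3·(-3)·12·9/20 - (-3)·12²/30 - (-3)·9³/(6·12) = -153/40 kN·m
Load 4 — applied couple M₀=-5 kN·m at a=4 m (b=L-a=8):
  M_4 = R_Ax - M_A - M₀  [x>a] with R_A=-5/9, M_A=0 = (-5/9)·9 - 0 - (-5) = 0 kN·m
Superposition: M = Σ M_i = -857/360 kN·m ≈ -2.380556 kN·m

M(9) = -857/360 kN·m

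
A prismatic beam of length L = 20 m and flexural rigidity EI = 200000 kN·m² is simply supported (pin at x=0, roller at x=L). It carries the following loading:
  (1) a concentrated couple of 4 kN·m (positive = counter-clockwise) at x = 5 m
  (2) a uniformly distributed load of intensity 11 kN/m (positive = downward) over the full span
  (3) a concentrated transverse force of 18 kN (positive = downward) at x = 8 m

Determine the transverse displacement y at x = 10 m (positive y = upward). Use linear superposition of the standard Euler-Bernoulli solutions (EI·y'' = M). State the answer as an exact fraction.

Load 1 — applied couple M₀=4 kN·m at a=5 m (b=L-a=15):
  y_1 = (M₀x³/(6L)-M₀(x-a)²/2+C₁x)/EI  [x>a] with C₁=M₀(3b²-L²)/(6L)=55/6 = (4·10³/(6·20)-4·(10-5)²/2+(55/6)·10)/200000 = 3/8000 m
Load 2 — uniform load w=11 kN/m over full span:
  y_2 = -wx(L³-2Lx²+x³)/(24EI) = -11·10·(20³-2·20·10²+10³)/(24·200000) = -11/96 m
Load 3 — point force P=18 kN at a=8 m (b=L-a=12):
  y_3 = -Pa(L-x)(2Lx-a²-x²)/(6LEI)  [x>a] = -18·8·(20-10)·(2·20·10-8²-10²)/(6·20·200000) = -177/12500 m
Superposition: y = Σ y_i = -77021/600000 m ≈ -0.128368 m

y(10) = -77021/600000 m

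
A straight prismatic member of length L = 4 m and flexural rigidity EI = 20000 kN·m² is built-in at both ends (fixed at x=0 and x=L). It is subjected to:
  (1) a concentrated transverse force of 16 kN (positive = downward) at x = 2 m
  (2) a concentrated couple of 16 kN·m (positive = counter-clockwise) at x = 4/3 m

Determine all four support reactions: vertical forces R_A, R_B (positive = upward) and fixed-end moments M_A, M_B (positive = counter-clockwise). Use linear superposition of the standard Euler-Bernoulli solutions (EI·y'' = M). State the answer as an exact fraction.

R_A = 40/3 kN, M_A = 8 kN·m, R_B = 8/3 kN, M_B = -8/3 kN·m

Load 1 — point force P=16 kN at a=2 m (b=L-a=2):
  R_A = Pb²(3a+b)/L³ = 16·2²·(3·2+2)/4³ = 8 kN
  M_A = Pab²/L² = 16·2·2²/4² = 8 kN·m
  R_B = Pa²(a+3b)/L³ = 16·2²·(2+3·2)/4³ = 8 kN
  M_B = -Pa²b/L² = -16·2²·2/4² = -8 kN·m
Load 2 — applied couple M₀=16 kN·m at a=4/3 m (b=L-a=8/3):
  R_A = 6M₀ab/L³ = 6·16·(4/3)·(8/3)/4³ = 16/3 kN
  M_A = M₀b(2a-b)/L² = 16·(8/3)·(2·(4/3)-(8/3))/4² = 0 kN·m
  R_B = -6M₀ab/L³ = -6·16·(4/3)·(8/3)/4³ = -16/3 kN
  M_B = M₀a(2b-a)/L² = 16·(4/3)·(2·(8/3)-(4/3))/4² = 16/3 kN·m
Superposition: R_A = 40/3 kN, M_A = 8 kN·m, R_B = 8/3 kN, M_B = -8/3 kN·m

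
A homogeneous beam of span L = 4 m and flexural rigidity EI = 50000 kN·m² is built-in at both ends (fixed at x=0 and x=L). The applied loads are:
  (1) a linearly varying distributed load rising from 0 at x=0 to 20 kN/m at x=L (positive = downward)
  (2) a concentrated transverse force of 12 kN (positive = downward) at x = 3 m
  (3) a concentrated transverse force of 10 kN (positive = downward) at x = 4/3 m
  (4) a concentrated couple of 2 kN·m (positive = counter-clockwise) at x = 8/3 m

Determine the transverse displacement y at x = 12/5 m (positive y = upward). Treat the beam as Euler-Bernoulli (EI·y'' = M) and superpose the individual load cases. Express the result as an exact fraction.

y(12/5) = -1386679/6328125000 m

Load 1 — triangular load w₀=20 kN/m (0→w₀ over full span):
  y_1 = -w₀x²(L-x)²(x+2L)/(120LEI) = -20·(12/5)²·(4-(12/5))²·((12/5)+2·4)/(120·4·50000) = -1248/9765625 m
Load 2 — point force P=12 kN at a=3 m (b=L-a=1):
  y_2 = -Pb²x²(3aL-(3a+b)x)/(6L³EI)  [x≤a] = -12·1²·(12/5)²·(3·3·4-(3·3+1)·(12/5))/(6·4³·50000) = -27/625000 m
Load 3 — point force P=10 kN at a=4/3 m (b=L-a=8/3):
  y_3 = -Pa²(L-x)²(3bL-(3b+a)(L-x))/(6L³EI)  [x>a] = -10·(4/3)²·(4-(12/5))²·(3·(8/3)·4-(3·(8/3)+(4/3))·(4-(12/5)))/(6·4³·50000) = -256/6328125 m
Load 4 — applied couple M₀=2 kN·m at a=8/3 m (b=L-a=4/3):
  y_4 = (R_Ax³/6 - M_Ax²/2)/EI  [x≤a] with R_A=2/3, M_A=2/3 = ((2/3)·(12/5)³/6 - (2/3)·(12/5)²/2)/50000 = -3/390625 m
Superposition: y = Σ y_i = -1386679/6328125000 m ≈ -0.000219 m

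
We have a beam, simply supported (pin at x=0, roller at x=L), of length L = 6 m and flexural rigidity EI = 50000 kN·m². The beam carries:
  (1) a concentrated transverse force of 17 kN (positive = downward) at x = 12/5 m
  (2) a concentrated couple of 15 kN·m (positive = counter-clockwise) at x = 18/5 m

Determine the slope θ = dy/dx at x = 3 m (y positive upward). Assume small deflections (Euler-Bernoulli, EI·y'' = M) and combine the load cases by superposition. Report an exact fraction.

θ(3) = 3561/25000000 rad

Load 1 — point force P=17 kN at a=12/5 m (b=L-a=18/5):
  θ_1 = -Pa(2L²-6Lx+3x²+a²)/(6LEI)  [x>a] = -17·(12/5)·(2·6²-6·6·3+3·3²+(12/5)²)/(6·6·50000) = 459/6250000 rad
Load 2 — applied couple M₀=15 kN·m at a=18/5 m (b=L-a=12/5):
  θ_2 = (M₀x²/(2L)+C₁)/EI  [x≤a] with C₁=M₀(3b²-L²)/(6L)=-39/5 = (15·3²/(2·6)+(-39/5))/50000 = 69/1000000 rad
Superposition: θ = Σ θ_i = 3561/25000000 rad ≈ 0.000142 rad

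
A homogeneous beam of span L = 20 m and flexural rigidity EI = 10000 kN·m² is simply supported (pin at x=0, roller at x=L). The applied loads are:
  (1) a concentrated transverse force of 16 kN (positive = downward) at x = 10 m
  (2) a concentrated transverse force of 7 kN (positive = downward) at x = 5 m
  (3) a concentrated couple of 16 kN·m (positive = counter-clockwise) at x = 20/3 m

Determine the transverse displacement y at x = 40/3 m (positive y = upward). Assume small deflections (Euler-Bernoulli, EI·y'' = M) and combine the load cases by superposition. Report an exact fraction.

y(40/3) = -3521/12960 m

Load 1 — point force P=16 kN at a=10 m (b=L-a=10):
  y_1 = -Pa(L-x)(2Lx-a²-x²)/(6LEI)  [x>a] = -16·10·(20-(40/3))·(2·20·(40/3)-10²-(40/3)²)/(6·20·10000) = -92/405 m
Load 2 — point force P=7 kN at a=5 m (b=L-a=15):
  y_2 = -Pa(L-x)(2Lx-a²-x²)/(6LEI)  [x>a] = -7·5·(20-(40/3))·(2·20·(40/3)-5²-(40/3)²)/(6·20·10000) = -833/12960 m
Load 3 — applied couple M₀=16 kN·m at a=20/3 m (b=L-a=40/3):
  y_3 = (M₀x³/(6L)-M₀(x-a)²/2+C₁x)/EI  [x>a] with C₁=M₀(3b²-L²)/(6L)=160/9 = (16·(40/3)³/(6·20)-16·((40/3)-(20/3))²/2+(160/9)·(40/3))/10000 = 8/405 m
Superposition: y = Σ y_i = -3521/12960 m ≈ -0.271682 m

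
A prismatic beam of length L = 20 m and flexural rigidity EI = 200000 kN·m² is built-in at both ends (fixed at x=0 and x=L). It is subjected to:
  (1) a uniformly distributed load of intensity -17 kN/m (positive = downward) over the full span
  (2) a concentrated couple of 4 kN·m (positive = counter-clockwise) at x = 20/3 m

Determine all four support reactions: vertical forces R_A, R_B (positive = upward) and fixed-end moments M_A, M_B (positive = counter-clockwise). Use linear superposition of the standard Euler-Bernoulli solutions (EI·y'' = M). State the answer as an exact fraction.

R_A = -2546/15 kN, M_A = -1700/3 kN·m, R_B = -2554/15 kN, M_B = 568 kN·m

Load 1 — uniform load w=-17 kN/m over full span:
  R_A = wL/2 = (-17)·20/2 = -170 kN
  M_A = wL²/12 = (-17)·20²/12 = -1700/3 kN·m
  R_B = wL/2 = (-17)·20/2 = -170 kN
  M_B = -wL²/12 = -(-17)·20²/12 = 1700/3 kN·m
Load 2 — applied couple M₀=4 kN·m at a=20/3 m (b=L-a=40/3):
  R_A = 6M₀ab/L³ = 6·4·(20/3)·(40/3)/20³ = 4/15 kN
  M_A = M₀b(2a-b)/L² = 4·(40/3)·(2·(20/3)-(40/3))/20² = 0 kN·m
  R_B = -6M₀ab/L³ = -6·4·(20/3)·(40/3)/20³ = -4/15 kN
  M_B = M₀a(2b-a)/L² = 4·(20/3)·(2·(40/3)-(20/3))/20² = 4/3 kN·m
Superposition: R_A = -2546/15 kN, M_A = -1700/3 kN·m, R_B = -2554/15 kN, M_B = 568 kN·m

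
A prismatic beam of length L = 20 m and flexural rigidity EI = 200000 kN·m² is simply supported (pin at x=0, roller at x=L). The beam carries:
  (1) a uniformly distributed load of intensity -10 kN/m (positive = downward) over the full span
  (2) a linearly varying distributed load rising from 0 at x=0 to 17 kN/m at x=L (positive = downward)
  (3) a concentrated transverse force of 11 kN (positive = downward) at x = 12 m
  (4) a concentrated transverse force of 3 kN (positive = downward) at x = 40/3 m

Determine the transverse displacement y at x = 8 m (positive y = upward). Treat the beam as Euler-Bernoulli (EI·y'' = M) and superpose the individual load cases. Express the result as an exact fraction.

Load 1 — uniform load w=-10 kN/m over full span:
  y_1 = -wx(L³-2Lx²+x³)/(24EI) = -(-10)·8·(20³-2·20·8²+8³)/(24·200000) = 62/625 m
Load 2 — triangular load w₀=17 kN/m (0→w₀ over full span):
  y_2 = -w₀x(7L⁴-10L²x²+3x⁴)/(360LEI) = -17·8·(7·20⁴-10·20²·8²+3·8⁴)/(360·20·200000) = -19397/234375 m
Load 3 — point force P=11 kN at a=12 m (b=L-a=8):
  y_3 = -Pbx(L²-b²-x²)/(6LEI)  [x≤a] = -11·8·8·(20²-8²-8²)/(6·20·200000) = -374/46875 m
Load 4 — point force P=3 kN at a=40/3 m (b=L-a=20/3):
  y_4 = -Pbx(L²-b²-x²)/(6LEI)  [x≤a] = -3·(20/3)·8·(20²-(20/3)²-8²)/(6·20·200000) = -164/84375 m
Superposition: y = Σ y_i = 13747/2109375 m ≈ 0.006517 m

y(8) = 13747/2109375 m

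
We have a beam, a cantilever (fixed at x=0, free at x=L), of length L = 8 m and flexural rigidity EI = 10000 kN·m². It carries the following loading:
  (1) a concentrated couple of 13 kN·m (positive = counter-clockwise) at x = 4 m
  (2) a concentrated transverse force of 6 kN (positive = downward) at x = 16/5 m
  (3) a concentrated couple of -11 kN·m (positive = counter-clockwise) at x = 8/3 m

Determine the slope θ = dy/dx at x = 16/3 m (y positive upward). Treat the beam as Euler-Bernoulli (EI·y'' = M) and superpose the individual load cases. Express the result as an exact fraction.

θ(16/3) = -151/187500 rad

Load 1 — applied couple M₀=13 kN·m at a=4 m (b=L-a=4):
  θ_1 = M₀a/EI  [x>a] = 13·4/10000 = 13/2500 rad
Load 2 — point force P=6 kN at a=16/5 m (b=L-a=24/5):
  θ_2 = -Pa²/(2EI)  [x>a] = -6·(16/5)²/(2·10000) = -48/15625 rad
Load 3 — applied couple M₀=-11 kN·m at a=8/3 m (b=L-a=16/3):
  θ_3 = M₀a/EI  [x>a] = (-11)·(8/3)/10000 = -11/3750 rad
Superposition: θ = Σ θ_i = -151/187500 rad ≈ -0.000805 rad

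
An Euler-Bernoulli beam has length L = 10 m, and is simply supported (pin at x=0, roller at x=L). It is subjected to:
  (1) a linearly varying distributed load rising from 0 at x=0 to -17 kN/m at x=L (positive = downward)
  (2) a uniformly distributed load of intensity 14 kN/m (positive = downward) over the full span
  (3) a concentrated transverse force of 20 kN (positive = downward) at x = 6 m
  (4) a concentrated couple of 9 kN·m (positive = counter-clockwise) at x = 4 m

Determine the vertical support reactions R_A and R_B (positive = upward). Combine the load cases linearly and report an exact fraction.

Load 1 — triangular load w₀=-17 kN/m (0→w₀ over full span):
  R_A = w₀L/6 = (-17)·10/6 = -85/3 kN
  R_B = w₀L/3 = (-17)·10/3 = -170/3 kN
Load 2 — uniform load w=14 kN/m over full span:
  R_A = wL/2 = 14·10/2 = 70 kN
  R_B = wL/2 = 14·10/2 = 70 kN
Load 3 — point force P=20 kN at a=6 m (b=L-a=4):
  R_A = Pb/L = 20·4/10 = 8 kN
  R_B = Pa/L = 20·6/10 = 12 kN
Load 4 — applied couple M₀=9 kN·m at a=4 m (b=L-a=6):
  R_A = M₀/L = 9/10 kN
  R_B = -M₀/L = -9/10 kN
Superposition: R_A = 1517/30 kN, R_B = 733/30 kN

R_A = 1517/30 kN, R_B = 733/30 kN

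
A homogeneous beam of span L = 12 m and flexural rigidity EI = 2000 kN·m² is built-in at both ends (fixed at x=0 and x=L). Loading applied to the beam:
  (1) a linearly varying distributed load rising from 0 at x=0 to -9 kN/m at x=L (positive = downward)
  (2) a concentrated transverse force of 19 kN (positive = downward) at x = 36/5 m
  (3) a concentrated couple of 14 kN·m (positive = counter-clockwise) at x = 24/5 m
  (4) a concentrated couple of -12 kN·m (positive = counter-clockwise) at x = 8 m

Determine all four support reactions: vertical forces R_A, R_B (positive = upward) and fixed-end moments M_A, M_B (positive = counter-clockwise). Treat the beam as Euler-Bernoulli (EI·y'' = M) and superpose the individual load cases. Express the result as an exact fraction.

R_A = -3437/375 kN, M_A = -2954/125 kN·m, R_B = -9688/375 kN, M_B = 4556/125 kN·m

Load 1 — triangular load w₀=-9 kN/m (0→w₀ over full span):
  R_A = 3w₀L/20 = 3·(-9)·12/20 = -81/5 kN
  M_A = w₀L²/30 = (-9)·12²/30 = -216/5 kN·m
  R_B = 7w₀L/20 = 7·(-9)·12/20 = -189/5 kN
  M_B = -w₀L²/20 = -(-9)·12²/20 = 324/5 kN·m
Load 2 — point force P=19 kN at a=36/5 m (b=L-a=24/5):
  R_A = Pb²(3a+b)/L³ = 19·(24/5)²·(3·(36/5)+(24/5))/12³ = 836/125 kN
  M_A = Pab²/L² = 19·(36/5)·(24/5)²/12² = 2736/125 kN·m
  R_B = Pa²(a+3b)/L³ = 19·(36/5)²·((36/5)+3·(24/5))/12³ = 1539/125 kN
  M_B = -Pa²b/L² = -19·(36/5)²·(24/5)/12² = -4104/125 kN·m
Load 3 — applied couple M₀=14 kN·m at a=24/5 m (b=L-a=36/5):
  R_A = 6M₀ab/L³ = 6·14·(24/5)·(36/5)/12³ = 42/25 kN
  M_A = M₀b(2a-b)/L² = 14·(36/5)·(2·(24/5)-(36/5))/12² = 42/25 kN·m
  R_B = -6M₀ab/L³ = -6·14·(24/5)·(36/5)/12³ = -42/25 kN
  M_B = M₀a(2b-a)/L² = 14·(24/5)·(2·(36/5)-(24/5))/12² = 112/25 kN·m
Load 4 — applied couple M₀=-12 kN·m at a=8 m (b=L-a=4):
  R_A = 6M₀ab/L³ = 6·(-12)·8·4/12³ = -4/3 kN
  M_A = M₀b(2a-b)/L² = (-12)·4·(2·8-4)/12² = -4 kN·m
  R_B = -6M₀ab/L³ = -6·(-12)·8·4/12³ = 4/3 kN
  M_B = M₀a(2b-a)/L² = (-12)·8·(2·4-8)/12² = 0 kN·m
Superposition: R_A = -3437/375 kN, M_A = -2954/125 kN·m, R_B = -9688/375 kN, M_B = 4556/125 kN·m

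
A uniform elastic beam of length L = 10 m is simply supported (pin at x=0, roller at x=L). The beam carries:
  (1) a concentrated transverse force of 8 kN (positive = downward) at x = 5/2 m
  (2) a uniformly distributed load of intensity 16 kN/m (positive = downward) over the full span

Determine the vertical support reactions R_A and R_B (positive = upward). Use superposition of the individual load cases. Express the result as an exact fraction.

R_A = 86 kN, R_B = 82 kN

Load 1 — point force P=8 kN at a=5/2 m (b=L-a=15/2):
  R_A = Pb/L = 8·(15/2)/10 = 6 kN
  R_B = Pa/L = 8·(5/2)/10 = 2 kN
Load 2 — uniform load w=16 kN/m over full span:
  R_A = wL/2 = 16·10/2 = 80 kN
  R_B = wL/2 = 16·10/2 = 80 kN
Superposition: R_A = 86 kN, R_B = 82 kN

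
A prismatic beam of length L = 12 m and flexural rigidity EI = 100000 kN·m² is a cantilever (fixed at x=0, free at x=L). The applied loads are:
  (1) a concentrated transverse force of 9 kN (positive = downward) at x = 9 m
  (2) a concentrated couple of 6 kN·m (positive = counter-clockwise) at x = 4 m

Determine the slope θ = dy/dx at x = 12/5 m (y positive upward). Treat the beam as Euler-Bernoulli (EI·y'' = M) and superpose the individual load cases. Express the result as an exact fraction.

Load 1 — point force P=9 kN at a=9 m (b=L-a=3):
  θ_1 = -Px(2a-x)/(2EI)  [x≤a] = -9·(12/5)·(2·9-(12/5))/(2·100000) = -1053/625000 rad
Load 2 — applied couple M₀=6 kN·m at a=4 m (b=L-a=8):
  θ_2 = M₀x/EI  [x≤a] = 6·(12/5)/100000 = 9/62500 rad
Superposition: θ = Σ θ_i = -963/625000 rad ≈ -0.001541 rad

θ(12/5) = -963/625000 rad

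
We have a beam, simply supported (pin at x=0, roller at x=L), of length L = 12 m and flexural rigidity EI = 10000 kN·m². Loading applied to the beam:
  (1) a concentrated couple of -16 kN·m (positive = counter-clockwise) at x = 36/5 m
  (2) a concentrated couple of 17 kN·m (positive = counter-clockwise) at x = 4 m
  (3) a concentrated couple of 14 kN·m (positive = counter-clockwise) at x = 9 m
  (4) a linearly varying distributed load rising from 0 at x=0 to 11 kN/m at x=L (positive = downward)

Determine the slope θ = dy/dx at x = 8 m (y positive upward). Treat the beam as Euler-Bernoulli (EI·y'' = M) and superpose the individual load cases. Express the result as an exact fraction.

θ(8) = 151181/9000000 rad

Load 1 — applied couple M₀=-16 kN·m at a=36/5 m (b=L-a=24/5):
  θ_1 = (M₀x²/(2L)-M₀(x-a)+C₁)/EI  [x>a] with C₁=M₀(3b²-L²)/(6L)=416/25 = ((-16)·8²/(2·12)-(-16)·(8-(36/5))+(416/25))/10000 = -62/46875 rad
Load 2 — applied couple M₀=17 kN·m at a=4 m (b=L-a=8):
  θ_2 = (M₀x²/(2L)-M₀(x-a)+C₁)/EI  [x>a] with C₁=M₀(3b²-L²)/(6L)=34/3 = (17·8²/(2·12)-17·(8-4)+(34/3))/10000 = -17/15000 rad
Load 3 — applied couple M₀=14 kN·m at a=9 m (b=L-a=3):
  θ_3 = (M₀x²/(2L)+C₁)/EI  [x≤a] with C₁=M₀(3b²-L²)/(6L)=-91/4 = (14·8²/(2·12)+(-91/4))/10000 = 7/4800 rad
Load 4 — triangular load w₀=11 kN/m (0→w₀ over full span):
  θ_4 = -w₀(7L⁴-30L²x²+15x⁴)/(360LEI) = -11·(7·12⁴-30·12²·8²+15·8⁴)/(360·12·10000) = 1001/56250 rad
Superposition: θ = Σ θ_i = 151181/9000000 rad ≈ 0.016798 rad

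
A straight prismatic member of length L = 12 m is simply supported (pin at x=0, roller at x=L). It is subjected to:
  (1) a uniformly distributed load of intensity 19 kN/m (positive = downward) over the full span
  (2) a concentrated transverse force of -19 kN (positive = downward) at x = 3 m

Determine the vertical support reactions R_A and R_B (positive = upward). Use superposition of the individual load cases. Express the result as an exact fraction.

Load 1 — uniform load w=19 kN/m over full span:
  R_A = wL/2 = 19·12/2 = 114 kN
  R_B = wL/2 = 19·12/2 = 114 kN
Load 2 — point force P=-19 kN at a=3 m (b=L-a=9):
  R_A = Pb/L = (-19)·9/12 = -57/4 kN
  R_B = Pa/L = (-19)·3/12 = -19/4 kN
Superposition: R_A = 399/4 kN, R_B = 437/4 kN

R_A = 399/4 kN, R_B = 437/4 kN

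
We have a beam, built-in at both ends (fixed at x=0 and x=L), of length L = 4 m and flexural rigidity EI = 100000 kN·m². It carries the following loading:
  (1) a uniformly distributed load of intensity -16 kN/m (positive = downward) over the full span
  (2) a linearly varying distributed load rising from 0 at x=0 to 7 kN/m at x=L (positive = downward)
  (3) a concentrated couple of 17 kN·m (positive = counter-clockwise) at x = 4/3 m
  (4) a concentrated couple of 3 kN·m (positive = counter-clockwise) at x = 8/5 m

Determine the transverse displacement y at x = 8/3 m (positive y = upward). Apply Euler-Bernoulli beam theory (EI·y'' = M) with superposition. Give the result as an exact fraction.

Load 1 — uniform load w=-16 kN/m over full span:
  y_1 = -wx²(L-x)²/(24EI) = -(-16)·(8/3)²·(4-(8/3))²/(24·100000) = 64/759375 m
Load 2 — triangular load w₀=7 kN/m (0→w₀ over full span):
  y_2 = -w₀x²(L-x)²(x+2L)/(120LEI) = -7·(8/3)²·(4-(8/3))²·((8/3)+2·4)/(120·4·100000) = -224/11390625 m
Load 3 — applied couple M₀=17 kN·m at a=4/3 m (b=L-a=8/3):
  y_3 = (R_Ax³/6 - M_Ax²/2 - M₀(x-a)²/2)/EI  [x>a] with R_A=17/3, M_A=0 = ((17/3)·(8/3)³/6 - 0·(8/3)²/2 - 17·((8/3)-(4/3))²/2)/100000 = 17/607500 m
Load 4 — applied couple M₀=3 kN·m at a=8/5 m (b=L-a=12/5):
  y_4 = (R_Ax³/6 - M_Ax²/2 - M₀(x-a)²/2)/EI  [x>a] with R_A=27/25, M_A=9/25 = ((27/25)·(8/3)³/6 - (9/25)·(8/3)²/2 - 3·((8/3)-(8/5))²/2)/100000 = 1/234375 m
Superposition: y = Σ y_i = 22067/227812500 m ≈ 0.000097 m

y(8/3) = 22067/227812500 m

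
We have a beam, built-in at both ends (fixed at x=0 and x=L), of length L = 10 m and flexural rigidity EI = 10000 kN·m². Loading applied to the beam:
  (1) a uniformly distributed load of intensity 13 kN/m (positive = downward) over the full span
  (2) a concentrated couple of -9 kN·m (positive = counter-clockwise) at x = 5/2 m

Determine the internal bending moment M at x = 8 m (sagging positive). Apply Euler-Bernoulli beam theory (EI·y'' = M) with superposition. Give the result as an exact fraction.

Load 1 — uniform load w=13 kN/m over full span:
  M_1 = wLx/2 - wL²/12 - wx²/2 = 13·10·8/2 - 13·10²/12 - 13·8²/2 = -13/3 kN·m
Load 2 — applied couple M₀=-9 kN·m at a=5/2 m (b=L-a=15/2):
  M_2 = R_Ax - M_A - M₀  [x>a] with R_A=-81/80, M_A=27/16 = (-81/80)·8 - (27/16) - (-9) = -63/80 kN·m
Superposition: M = Σ M_i = -1229/240 kN·m ≈ -5.120833 kN·m

M(8) = -1229/240 kN·m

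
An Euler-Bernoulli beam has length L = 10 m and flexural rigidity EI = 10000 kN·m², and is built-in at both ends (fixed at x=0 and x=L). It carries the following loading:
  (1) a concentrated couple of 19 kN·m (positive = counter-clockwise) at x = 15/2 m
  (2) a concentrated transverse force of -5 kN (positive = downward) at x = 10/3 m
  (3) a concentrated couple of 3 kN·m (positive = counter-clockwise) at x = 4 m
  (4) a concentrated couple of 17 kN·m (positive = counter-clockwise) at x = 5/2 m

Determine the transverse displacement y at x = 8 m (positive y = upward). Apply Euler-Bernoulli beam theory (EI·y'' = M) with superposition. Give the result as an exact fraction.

y(8) = 103741/202500000 m

Load 1 — applied couple M₀=19 kN·m at a=15/2 m (b=L-a=5/2):
  y_1 = (R_Ax³/6 - M_Ax²/2 - M₀(x-a)²/2)/EI  [x>a] with R_A=171/80, M_A=95/16 = ((171/80)·8³/6 - (95/16)·8²/2 - 19·(8-(15/2))²/2)/10000 = -399/400000 m
Load 2 — point force P=-5 kN at a=10/3 m (b=L-a=20/3):
  y_2 = -Pa²(L-x)²(3bL-(3b+a)(L-x))/(6L³EI)  [x>a] = -(-5)·(10/3)²·(10-8)²·(3·(20/3)·10-(3·(20/3)+(10/3))·(10-8))/(6·10³·10000) = 23/40500 m
Load 3 — applied couple M₀=3 kN·m at a=4 m (b=L-a=6):
  y_3 = (R_Ax³/6 - M_Ax²/2 - M₀(x-a)²/2)/EI  [x>a] with R_A=54/125, M_A=9/25 = ((54/125)·8³/6 - (9/25)·8²/2 - 3·(8-4)²/2)/10000 = 21/156250 m
Load 4 — applied couple M₀=17 kN·m at a=5/2 m (b=L-a=15/2):
  y_4 = (R_Ax³/6 - M_Ax²/2 - M₀(x-a)²/2)/EI  [x>a] with R_A=153/80, M_A=-51/16 = ((153/80)·8³/6 - (-51/16)·8²/2 - 17·(8-(5/2))²/2)/10000 = 323/400000 m
Superposition: y = Σ y_i = 103741/202500000 m ≈ 0.000512 m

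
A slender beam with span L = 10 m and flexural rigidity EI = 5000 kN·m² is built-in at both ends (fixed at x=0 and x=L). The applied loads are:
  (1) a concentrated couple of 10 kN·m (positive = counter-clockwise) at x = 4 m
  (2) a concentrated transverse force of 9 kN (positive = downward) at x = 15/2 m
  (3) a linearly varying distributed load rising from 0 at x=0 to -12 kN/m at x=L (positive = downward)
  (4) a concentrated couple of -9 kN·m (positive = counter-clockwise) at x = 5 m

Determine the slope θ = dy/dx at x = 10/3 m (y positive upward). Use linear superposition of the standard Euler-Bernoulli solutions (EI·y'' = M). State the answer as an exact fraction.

θ(10/3) = 12071/1620000 rad

Load 1 — applied couple M₀=10 kN·m at a=4 m (b=L-a=6):
  θ_1 = (R_Ax²/2 - M_Ax)/EI  [x≤a] with R_A=36/25, M_A=6/5 = ((36/25)·(10/3)²/2 - (6/5)·(10/3))/5000 = 1/1250 rad
Load 2 — point force P=9 kN at a=15/2 m (b=L-a=5/2):
  θ_2 = -Pb²x(2aL-(3a+b)x)/(2L³EI)  [x≤a] = -9·(5/2)²·(10/3)·(2·(15/2)·10-(3·(15/2)+(5/2))·(10/3))/(2·10³·5000) = -1/800 rad
Load 3 — triangular load w₀=-12 kN/m (0→w₀ over full span):
  θ_3 = -w₀(2x(L-x)(L-2x)(x+2L)+x²(L-x)²)/(120LEI) = -(-12)·(2·(10/3)·(10-(10/3))·(10-2·(10/3))·((10/3)+2·10)+(10/3)²·(10-(10/3))²)/(120·10·5000) = 16/2025 rad
Load 4 — applied couple M₀=-9 kN·m at a=5 m (b=L-a=5):
  θ_4 = (R_Ax²/2 - M_Ax)/EI  [x≤a] with R_A=-27/20, M_A=-9/4 = ((-27/20)·(10/3)²/2 - (-9/4)·(10/3))/5000 = 0 rad
Superposition: θ = Σ θ_i = 12071/1620000 rad ≈ 0.007451 rad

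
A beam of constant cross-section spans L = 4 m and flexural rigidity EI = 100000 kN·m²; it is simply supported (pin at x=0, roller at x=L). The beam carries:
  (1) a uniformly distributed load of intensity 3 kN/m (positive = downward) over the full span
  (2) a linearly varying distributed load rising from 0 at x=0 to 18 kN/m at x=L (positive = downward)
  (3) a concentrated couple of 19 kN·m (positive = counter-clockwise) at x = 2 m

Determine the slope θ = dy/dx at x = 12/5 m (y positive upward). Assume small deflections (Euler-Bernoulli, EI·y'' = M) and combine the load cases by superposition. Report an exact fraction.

Load 1 — uniform load w=3 kN/m over full span:
  θ_1 = -w(L³-6Lx²+4x³)/(24EI) = -3·(4³-6·4·(12/5)²+4·(12/5)³)/(24·100000) = 37/1562500 rad
Load 2 — triangular load w₀=18 kN/m (0→w₀ over full span):
  θ_2 = -w₀(7L⁴-30L²x²+15x⁴)/(360LEI) = -18·(7·4⁴-30·4²·(12/5)²+15·(12/5)⁴)/(360·4·100000) = 116/1953125 rad
Load 3 — applied couple M₀=19 kN·m at a=2 m (b=L-a=2):
  θ_3 = (M₀x²/(2L)-M₀(x-a)+C₁)/EI  [x>a] with C₁=M₀(3b²-L²)/(6L)=-19/6 = (19·(12/5)²/(2·4)-19·((12/5)-2)+(-19/6))/100000 = 437/15000000 rad
Superposition: θ = Σ θ_i = 42077/375000000 rad ≈ 0.000112 rad

θ(12/5) = 42077/375000000 rad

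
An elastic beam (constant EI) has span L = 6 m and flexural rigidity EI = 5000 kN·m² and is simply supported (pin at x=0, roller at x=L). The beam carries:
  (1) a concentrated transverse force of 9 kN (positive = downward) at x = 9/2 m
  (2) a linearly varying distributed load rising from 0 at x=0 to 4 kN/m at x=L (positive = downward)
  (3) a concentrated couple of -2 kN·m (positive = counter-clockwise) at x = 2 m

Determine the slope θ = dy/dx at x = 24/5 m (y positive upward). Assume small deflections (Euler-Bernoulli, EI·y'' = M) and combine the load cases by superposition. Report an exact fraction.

θ(24/5) = 1709189/300000000 rad

Load 1 — point force P=9 kN at a=9/2 m (b=L-a=3/2):
  θ_1 = -Pa(2L²-6Lx+3x²+a²)/(6LEI)  [x>a] = -9·(9/2)·(2·6²-6·6·(24/5)+3·(24/5)²+(9/2)²)/(6·6·5000) = 10287/4000000 rad
Load 2 — triangular load w₀=4 kN/m (0→w₀ over full span):
  θ_2 = -w₀(7L⁴-30L²x²+15x⁴)/(360LEI) = -4·(7·6⁴-30·6²·(24/5)²+15·(24/5)⁴)/(360·6·5000) = 2271/781250 rad
Load 3 — applied couple M₀=-2 kN·m at a=2 m (b=L-a=4):
  θ_3 = (M₀x²/(2L)-M₀(x-a)+C₁)/EI  [x>a] with C₁=M₀(3b²-L²)/(6L)=-2/3 = ((-2)·(24/5)²/(2·6)-(-2)·((24/5)-2)+(-2/3))/5000 = 41/187500 rad
Superposition: θ = Σ θ_i = 1709189/300000000 rad ≈ 0.005697 rad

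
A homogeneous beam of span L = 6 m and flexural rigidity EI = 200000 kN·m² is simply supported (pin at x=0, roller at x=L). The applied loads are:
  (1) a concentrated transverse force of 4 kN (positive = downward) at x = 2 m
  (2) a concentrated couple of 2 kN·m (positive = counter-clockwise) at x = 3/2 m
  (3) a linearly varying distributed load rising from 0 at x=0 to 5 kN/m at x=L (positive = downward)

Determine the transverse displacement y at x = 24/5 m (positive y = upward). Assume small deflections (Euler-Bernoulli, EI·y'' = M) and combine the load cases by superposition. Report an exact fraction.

y(24/5) = -1223627/7500000000 m

Load 1 — point force P=4 kN at a=2 m (b=L-a=4):
  y_1 = -Pa(L-x)(2Lx-a²-x²)/(6LEI)  [x>a] = -4·2·(6-(24/5))·(2·6·(24/5)-2²-(24/5)²)/(6·6·200000) = -191/4687500 m
Load 2 — applied couple M₀=2 kN·m at a=3/2 m (b=L-a=9/2):
  y_2 = (M₀x³/(6L)-M₀(x-a)²/2+C₁x)/EI  [x>a] with C₁=M₀(3b²-L²)/(6L)=11/8 = (2·(24/5)³/(6·6)-2·((24/5)-(3/2))²/2+(11/8)·(24/5))/200000 = 927/100000000 m
Load 3 — triangular load w₀=5 kN/m (0→w₀ over full span):
  y_3 = -w₀x(7L⁴-10L²x²+3x⁴)/(360LEI) = -5·(24/5)·(7·6⁴-10·6²·(24/5)²+3·(24/5)⁴)/(360·6·200000) = -10287/78125000 m
Superposition: y = Σ y_i = -1223627/7500000000 m ≈ -0.000163 m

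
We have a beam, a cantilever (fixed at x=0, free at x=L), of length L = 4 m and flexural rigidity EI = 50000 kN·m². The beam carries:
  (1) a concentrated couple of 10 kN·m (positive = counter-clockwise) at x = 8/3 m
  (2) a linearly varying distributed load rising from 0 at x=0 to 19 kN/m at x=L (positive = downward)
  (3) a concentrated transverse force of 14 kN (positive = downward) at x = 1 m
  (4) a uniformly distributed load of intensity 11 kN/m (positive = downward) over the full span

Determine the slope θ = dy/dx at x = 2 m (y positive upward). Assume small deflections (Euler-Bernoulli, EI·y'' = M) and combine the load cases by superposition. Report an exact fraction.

θ(2) = -439/100000 rad

Load 1 — applied couple M₀=10 kN·m at a=8/3 m (b=L-a=4/3):
  θ_1 = M₀x/EI  [x≤a] = 10·2/50000 = 1/2500 rad
Load 2 — triangular load w₀=19 kN/m (0→w₀ over full span):
  θ_2 = (w₀Lx²/4-w₀L²x/3-w₀x⁴/(24L))/EI = (19·4·2²/4-19·4²·2/3-19·2⁴/(24·4))/50000 = -779/300000 rad
Load 3 — point force P=14 kN at a=1 m (b=L-a=3):
  θ_3 = -Pa²/(2EI)  [x>a] = -14·1²/(2·50000) = -7/50000 rad
Load 4 — uniform load w=11 kN/m over full span:
  θ_4 = -wx(x²-3Lx+3L²)/(6EI) = -11·2·(2²-3·4·2+3·4²)/(6·50000) = -77/37500 rad
Superposition: θ = Σ θ_i = -439/100000 rad ≈ -0.004390 rad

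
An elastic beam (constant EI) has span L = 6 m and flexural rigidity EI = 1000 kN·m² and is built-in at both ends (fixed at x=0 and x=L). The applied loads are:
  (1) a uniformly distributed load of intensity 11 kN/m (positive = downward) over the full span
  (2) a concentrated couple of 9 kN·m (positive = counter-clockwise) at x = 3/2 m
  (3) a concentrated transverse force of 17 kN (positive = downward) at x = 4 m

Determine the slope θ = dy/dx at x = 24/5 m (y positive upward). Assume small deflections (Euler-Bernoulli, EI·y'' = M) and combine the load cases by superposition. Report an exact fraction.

Load 1 — uniform load w=11 kN/m over full span:
  θ_1 = -wx(L-x)(L-2x)/(12EI) = -11·(24/5)·(6-(24/5))·(6-2·(24/5))/(12·1000) = 297/15625 rad
Load 2 — applied couple M₀=9 kN·m at a=3/2 m (b=L-a=9/2):
  θ_2 = (R_Ax²/2 - M_Ax - M₀(x-a))/EI  [x>a] with R_A=27/16, M_A=-27/16 = ((27/16)·(24/5)²/2 - (-27/16)·(24/5) - 9·((24/5)-(3/2)))/1000 = -27/12500 rad
Load 3 — point force P=17 kN at a=4 m (b=L-a=2):
  θ_3 = Pa²(L-x)(2bL-(3b+a)(L-x))/(2L³EI)  [x>a] = 17·4²·(6-(24/5))·(2·2·6-(3·2+4)·(6-(24/5)))/(2·6³·1000) = 17/1875 rad
Superposition: θ = Σ θ_i = 4859/187500 rad ≈ 0.025915 rad

θ(24/5) = 4859/187500 rad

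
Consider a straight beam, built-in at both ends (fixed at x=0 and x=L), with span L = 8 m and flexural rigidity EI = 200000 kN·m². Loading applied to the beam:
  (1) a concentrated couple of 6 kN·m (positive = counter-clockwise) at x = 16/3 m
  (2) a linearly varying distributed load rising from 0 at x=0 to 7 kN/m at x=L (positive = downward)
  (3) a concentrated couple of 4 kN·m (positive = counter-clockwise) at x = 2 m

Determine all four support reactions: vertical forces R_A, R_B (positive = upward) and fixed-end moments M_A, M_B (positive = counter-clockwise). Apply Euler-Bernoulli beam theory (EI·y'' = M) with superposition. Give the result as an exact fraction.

R_A = 797/80 kN, M_A = 971/60 kN·m, R_B = 1443/80 kN, M_B = -423/20 kN·m

Load 1 — applied couple M₀=6 kN·m at a=16/3 m (b=L-a=8/3):
  R_A = 6M₀ab/L³ = 6·6·(16/3)·(8/3)/8³ = 1 kN
  M_A = M₀b(2a-b)/L² = 6·(8/3)·(2·(16/3)-(8/3))/8² = 2 kN·m
  R_B = -6M₀ab/L³ = -6·6·(16/3)·(8/3)/8³ = -1 kN
  M_B = M₀a(2b-a)/L² = 6·(16/3)·(2·(8/3)-(16/3))/8² = 0 kN·m
Load 2 — triangular load w₀=7 kN/m (0→w₀ over full span):
  R_A = 3w₀L/20 = 3·7·8/20 = 42/5 kN
  M_A = w₀L²/30 = 7·8²/30 = 224/15 kN·m
  R_B = 7w₀L/20 = 7·7·8/20 = 98/5 kN
  M_B = -w₀L²/20 = -7·8²/20 = -112/5 kN·m
Load 3 — applied couple M₀=4 kN·m at a=2 m (b=L-a=6):
  R_A = 6M₀ab/L³ = 6·4·2·6/8³ = 9/16 kN
  M_A = M₀b(2a-b)/L² = 4·6·(2·2-6)/8² = -3/4 kN·m
  R_B = -6M₀ab/L³ = -6·4·2·6/8³ = -9/16 kN
  M_B = M₀a(2b-a)/L² = 4·2·(2·6-2)/8² = 5/4 kN·m
Superposition: R_A = 797/80 kN, M_A = 971/60 kN·m, R_B = 1443/80 kN, M_B = -423/20 kN·m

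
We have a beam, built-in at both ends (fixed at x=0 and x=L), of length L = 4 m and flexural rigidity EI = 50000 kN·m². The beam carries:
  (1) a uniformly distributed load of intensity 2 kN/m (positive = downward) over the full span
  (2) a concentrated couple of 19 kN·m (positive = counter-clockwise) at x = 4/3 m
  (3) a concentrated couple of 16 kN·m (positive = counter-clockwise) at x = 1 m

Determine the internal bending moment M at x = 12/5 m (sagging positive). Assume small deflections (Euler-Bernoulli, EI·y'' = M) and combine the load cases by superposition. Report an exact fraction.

Load 1 — uniform load w=2 kN/m over full span:
  M_1 = wLx/2 - wL²/12 - wx²/2 = 2·4·(12/5)/2 - 2·4²/12 - 2·(12/5)²/2 = 88/75 kN·m
Load 2 — applied couple M₀=19 kN·m at a=4/3 m (b=L-a=8/3):
  M_2 = R_Ax - M_A - M₀  [x>a] with R_A=19/3, M_A=0 = (19/3)·(12/5) - 0 - 19 = -19/5 kN·m
Load 3 — applied couple M₀=16 kN·m at a=1 m (b=L-a=3):
  M_3 = R_Ax - M_A - M₀  [x>a] with R_A=9/2, M_A=-3 = (9/2)·(12/5) - (-3) - 16 = -11/5 kN·m
Superposition: M = Σ M_i = -362/75 kN·m ≈ -4.826667 kN·m

M(12/5) = -362/75 kN·m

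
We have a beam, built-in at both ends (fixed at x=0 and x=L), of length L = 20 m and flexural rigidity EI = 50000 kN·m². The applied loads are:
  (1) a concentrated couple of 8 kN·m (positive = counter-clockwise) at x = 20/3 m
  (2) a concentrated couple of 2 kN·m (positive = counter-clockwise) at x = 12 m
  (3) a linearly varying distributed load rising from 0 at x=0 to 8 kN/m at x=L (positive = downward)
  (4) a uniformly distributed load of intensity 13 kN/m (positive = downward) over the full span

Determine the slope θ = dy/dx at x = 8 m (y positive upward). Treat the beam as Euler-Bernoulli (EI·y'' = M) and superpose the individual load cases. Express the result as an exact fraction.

θ(8) = -4404/390625 rad

Load 1 — applied couple M₀=8 kN·m at a=20/3 m (b=L-a=40/3):
  θ_1 = (R_Ax²/2 - M_Ax - M₀(x-a))/EI  [x>a] with R_A=8/15, M_A=0 = ((8/15)·8²/2 - 0·8 - 8·(8-(20/3)))/50000 = 2/15625 rad
Load 2 — applied couple M₀=2 kN·m at a=12 m (b=L-a=8):
  θ_2 = (R_Ax²/2 - M_Ax)/EI  [x≤a] with R_A=18/125, M_A=16/25 = ((18/125)·8²/2 - (16/25)·8)/50000 = -4/390625 rad
Load 3 — triangular load w₀=8 kN/m (0→w₀ over full span):
  θ_3 = -w₀(2x(L-x)(L-2x)(x+2L)+x²(L-x)²)/(120LEI) = -8·(2·8·(20-8)·(20-2·8)·(8+2·20)+8²·(20-8)²)/(120·20·50000) = -48/15625 rad
Load 4 — uniform load w=13 kN/m over full span:
  θ_4 = -wx(L-x)(L-2x)/(12EI) = -13·8·(20-8)·(20-2·8)/(12·50000) = -26/3125 rad
Superposition: θ = Σ θ_i = -4404/390625 rad ≈ -0.011274 rad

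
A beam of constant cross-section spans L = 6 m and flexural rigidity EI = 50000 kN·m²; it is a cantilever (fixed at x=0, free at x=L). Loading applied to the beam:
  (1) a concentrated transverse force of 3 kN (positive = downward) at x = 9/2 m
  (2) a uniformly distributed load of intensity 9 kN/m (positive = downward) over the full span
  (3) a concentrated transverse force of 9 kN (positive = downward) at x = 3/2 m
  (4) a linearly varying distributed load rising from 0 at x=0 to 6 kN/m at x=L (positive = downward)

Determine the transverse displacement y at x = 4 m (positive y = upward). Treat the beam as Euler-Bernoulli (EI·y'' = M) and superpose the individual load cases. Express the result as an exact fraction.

y(4) = -316793/12000000 m

Load 1 — point force P=3 kN at a=9/2 m (b=L-a=3/2):
  y_1 = -Px²(3a-x)/(6EI)  [x≤a] = -3·4²·(3·(9/2)-4)/(6·50000) = -19/12500 m
Load 2 — uniform load w=9 kN/m over full span:
  y_2 = -wx²(x²-4Lx+6L²)/(24EI) = -9·4²·(4²-4·6·4+6·6²)/(24·50000) = -51/3125 m
Load 3 — point force P=9 kN at a=3/2 m (b=L-a=9/2):
  y_3 = -Pa²(3x-a)/(6EI)  [x>a] = -9·(3/2)²·(3·4-(3/2))/(6·50000) = -567/800000 m
Load 4 — triangular load w₀=6 kN/m (0→w₀ over full span):
  y_4 = (w₀Lx³/12-w₀L²x²/6-w₀x⁵/(120L))/EI = (6·6·4³/12-6·6²·4²/6-6·4⁵/(120·6))/50000 = -368/46875 m
Superposition: y = Σ y_i = -316793/12000000 m ≈ -0.026399 m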